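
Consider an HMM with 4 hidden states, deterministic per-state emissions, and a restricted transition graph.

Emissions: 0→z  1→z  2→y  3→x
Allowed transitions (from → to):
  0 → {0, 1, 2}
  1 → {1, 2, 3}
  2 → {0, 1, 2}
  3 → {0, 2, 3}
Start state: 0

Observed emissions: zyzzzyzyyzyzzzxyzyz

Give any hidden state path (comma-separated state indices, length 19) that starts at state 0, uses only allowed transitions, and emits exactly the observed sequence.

0,2,1,1,1,2,1,2,2,0,2,1,1,1,3,2,0,2,1

  t0 'z' -> {0,1}, take 0 (start)
  t1 'y' -> {2}, take 2 (0->2 ok)
  t2 'z' -> {0,1}, take 1 (2->1 ok)
  t3 'z' -> {0,1}, take 1 (1->1 ok)
  t4 'z' -> {0,1}, take 1 (1->1 ok)
  t5 'y' -> {2}, take 2 (1->2 ok)
  t6 'z' -> {0,1}, take 1 (2->1 ok)
  t7 'y' -> {2}, take 2 (1->2 ok)
  t8 'y' -> {2}, take 2 (2->2 ok)
  t9 'z' -> {0,1}, take 0 (2->0 ok)
  t10 'y' -> {2}, take 2 (0->2 ok)
  t11 'z' -> {0,1}, take 1 (2->1 ok)
  t12 'z' -> {0,1}, take 1 (1->1 ok)
  t13 'z' -> {0,1}, take 1 (1->1 ok)
  t14 'x' -> {3}, take 3 (1->3 ok)
  t15 'y' -> {2}, take 2 (3->2 ok)
  t16 'z' -> {0,1}, take 0 (2->0 ok)
  t17 'y' -> {2}, take 2 (0->2 ok)
  t18 'z' -> {0,1}, take 1 (2->1 ok)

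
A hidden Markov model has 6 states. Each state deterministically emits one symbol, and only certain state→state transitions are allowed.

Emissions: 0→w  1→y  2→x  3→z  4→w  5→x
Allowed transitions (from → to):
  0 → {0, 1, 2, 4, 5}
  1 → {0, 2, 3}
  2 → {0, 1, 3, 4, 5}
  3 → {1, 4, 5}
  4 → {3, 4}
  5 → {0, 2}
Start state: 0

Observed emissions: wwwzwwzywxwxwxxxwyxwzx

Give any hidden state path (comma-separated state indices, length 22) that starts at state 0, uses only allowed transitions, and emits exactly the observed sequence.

0,0,4,3,4,4,3,1,0,5,0,5,0,2,5,2,0,1,2,4,3,5

  t0 'w' -> {0,4}, take 0 (start)
  t1 'w' -> {0,4}, take 0 (0->0 ok)
  t2 'w' -> {0,4}, take 4 (0->4 ok)
  t3 'z' -> {3}, take 3 (4->3 ok)
  t4 'w' -> {0,4}, take 4 (3->4 ok)
  t5 'w' -> {0,4}, take 4 (4->4 ok)
  t6 'z' -> {3}, take 3 (4->3 ok)
  t7 'y' -> {1}, take 1 (3->1 ok)
  t8 'w' -> {0,4}, take 0 (1->0 ok)
  t9 'x' -> {2,5}, take 5 (0->5 ok)
  t10 'w' -> {0,4}, take 0 (5->0 ok)
  t11 'x' -> {2,5}, take 5 (0->5 ok)
  t12 'w' -> {0,4}, take 0 (5->0 ok)
  t13 'x' -> {2,5}, take 2 (0->2 ok)
  t14 'x' -> {2,5}, take 5 (2->5 ok)
  t15 'x' -> {2,5}, take 2 (5->2 ok)
  t16 'w' -> {0,4}, take 0 (2->0 ok)
  t17 'y' -> {1}, take 1 (0->1 ok)
  t18 'x' -> {2,5}, take 2 (1->2 ok)
  t19 'w' -> {0,4}, take 4 (2->4 ok)
  t20 'z' -> {3}, take 3 (4->3 ok)
  t21 'x' -> {2,5}, take 5 (3->5 ok)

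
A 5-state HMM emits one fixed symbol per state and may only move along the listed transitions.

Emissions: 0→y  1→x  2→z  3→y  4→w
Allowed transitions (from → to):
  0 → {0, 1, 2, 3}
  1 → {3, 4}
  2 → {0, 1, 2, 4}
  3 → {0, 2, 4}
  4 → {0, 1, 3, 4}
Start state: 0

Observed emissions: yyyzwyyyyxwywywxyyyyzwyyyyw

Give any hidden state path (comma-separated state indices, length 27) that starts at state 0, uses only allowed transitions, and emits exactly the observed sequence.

  t0 'y' -> {0,3}, take 0 (start)
  t1 'y' -> {0,3}, take 3 (0->3 ok)
  t2 'y' -> {0,3}, take 0 (3->0 ok)
  t3 'z' -> {2}, take 2 (0->2 ok)
  t4 'w' -> {4}, take 4 (2->4 ok)
  t5 'y' -> {0,3}, take 3 (4->3 ok)
  t6 'y' -> {0,3}, take 0 (3->0 ok)
  t7 'y' -> {0,3}, take 3 (0->3 ok)
  t8 'y' -> {0,3}, take 0 (3->0 ok)
  t9 'x' -> {1}, take 1 (0->1 ok)
  t10 'w' -> {4}, take 4 (1->4 ok)
  t11 'y' -> {0,3}, take 3 (4->3 ok)
  t12 'w' -> {4}, take 4 (3->4 ok)
  t13 'y' -> {0,3}, take 3 (4->3 ok)
  t14 'w' -> {4}, take 4 (3->4 ok)
  t15 'x' -> {1}, take 1 (4->1 ok)
  t16 'y' -> {0,3}, take 3 (1->3 ok)
  t17 'y' -> {0,3}, take 0 (3->0 ok)
  t18 'y' -> {0,3}, take 0 (0->0 ok)
  t19 'y' -> {0,3}, take 3 (0->3 ok)
  t20 'z' -> {2}, take 2 (3->2 ok)
  t21 'w' -> {4}, take 4 (2->4 ok)
  t22 'y' -> {0,3}, take 3 (4->3 ok)
  t23 'y' -> {0,3}, take 0 (3->0 ok)
  t24 'y' -> {0,3}, take 0 (0->0 ok)
  t25 'y' -> {0,3}, take 3 (0->3 ok)
  t26 'w' -> {4}, take 4 (3->4 ok)

0,3,0,2,4,3,0,3,0,1,4,3,4,3,4,1,3,0,0,3,2,4,3,0,0,3,4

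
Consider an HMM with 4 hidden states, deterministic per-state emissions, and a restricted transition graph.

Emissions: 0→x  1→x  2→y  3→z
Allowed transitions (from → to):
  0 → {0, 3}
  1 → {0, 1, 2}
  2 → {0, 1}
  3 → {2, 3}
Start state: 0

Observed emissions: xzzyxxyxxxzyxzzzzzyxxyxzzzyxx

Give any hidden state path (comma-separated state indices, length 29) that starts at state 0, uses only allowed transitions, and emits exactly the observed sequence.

0,3,3,2,1,1,2,1,0,0,3,2,0,3,3,3,3,3,2,1,1,2,0,3,3,3,2,0,0

  pos 0: x in {0,1}, choose 0; start
  pos 1: z in {3}, choose 3; 0->3 ok
  pos 2: z in {3}, choose 3; 3->3 ok
  pos 3: y in {2}, choose 2; 3->2 ok
  pos 4: x in {0,1}, choose 1; 2->1 ok
  pos 5: x in {0,1}, choose 1; 1->1 ok
  pos 6: y in {2}, choose 2; 1->2 ok
  pos 7: x in {0,1}, choose 1; 2->1 ok
  pos 8: x in {0,1}, choose 0; 1->0 ok
  pos 9: x in {0,1}, choose 0; 0->0 ok
  pos 10: z in {3}, choose 3; 0->3 ok
  pos 11: y in {2}, choose 2; 3->2 ok
  pos 12: x in {0,1}, choose 0; 2->0 ok
  pos 13: z in {3}, choose 3; 0->3 ok
  pos 14: z in {3}, choose 3; 3->3 ok
  pos 15: z in {3}, choose 3; 3->3 ok
  pos 16: z in {3}, choose 3; 3->3 ok
  pos 17: z in {3}, choose 3; 3->3 ok
  pos 18: y in {2}, choose 2; 3->2 ok
  pos 19: x in {0,1}, choose 1; 2->1 ok
  pos 20: x in {0,1}, choose 1; 1->1 ok
  pos 21: y in {2}, choose 2; 1->2 ok
  pos 22: x in {0,1}, choose 0; 2->0 ok
  pos 23: z in {3}, choose 3; 0->3 ok
  pos 24: z in {3}, choose 3; 3->3 ok
  pos 25: z in {3}, choose 3; 3->3 ok
  pos 26: y in {2}, choose 2; 3->2 ok
  pos 27: x in {0,1}, choose 0; 2->0 ok
  pos 28: x in {0,1}, choose 0; 0->0 ok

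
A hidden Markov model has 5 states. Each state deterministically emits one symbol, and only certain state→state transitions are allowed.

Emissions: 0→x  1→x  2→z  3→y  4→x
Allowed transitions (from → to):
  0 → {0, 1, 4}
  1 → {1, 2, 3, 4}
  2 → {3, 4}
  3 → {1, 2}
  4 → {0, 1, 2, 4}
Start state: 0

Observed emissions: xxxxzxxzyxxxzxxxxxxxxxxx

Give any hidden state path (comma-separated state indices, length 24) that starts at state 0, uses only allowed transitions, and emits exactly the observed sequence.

0,4,0,4,2,4,1,2,3,1,1,1,2,4,1,1,4,0,0,0,4,0,4,4

  pos 0: x in {0,1,4}, choose 0; start
  pos 1: x in {0,1,4}, choose 4; 0->4 ok
  pos 2: x in {0,1,4}, choose 0; 4->0 ok
  pos 3: x in {0,1,4}, choose 4; 0->4 ok
  pos 4: z in {2}, choose 2; 4->2 ok
  pos 5: x in {0,1,4}, choose 4; 2->4 ok
  pos 6: x in {0,1,4}, choose 1; 4->1 ok
  pos 7: z in {2}, choose 2; 1->2 ok
  pos 8: y in {3}, choose 3; 2->3 ok
  pos 9: x in {0,1,4}, choose 1; 3->1 ok
  pos 10: x in {0,1,4}, choose 1; 1->1 ok
  pos 11: x in {0,1,4}, choose 1; 1->1 ok
  pos 12: z in {2}, choose 2; 1->2 ok
  pos 13: x in {0,1,4}, choose 4; 2->4 ok
  pos 14: x in {0,1,4}, choose 1; 4->1 ok
  pos 15: x in {0,1,4}, choose 1; 1->1 ok
  pos 16: x in {0,1,4}, choose 4; 1->4 ok
  pos 17: x in {0,1,4}, choose 0; 4->0 ok
  pos 18: x in {0,1,4}, choose 0; 0->0 ok
  pos 19: x in {0,1,4}, choose 0; 0->0 ok
  pos 20: x in {0,1,4}, choose 4; 0->4 ok
  pos 21: x in {0,1,4}, choose 0; 4->0 ok
  pos 22: x in {0,1,4}, choose 4; 0->4 ok
  pos 23: x in {0,1,4}, choose 4; 4->4 ok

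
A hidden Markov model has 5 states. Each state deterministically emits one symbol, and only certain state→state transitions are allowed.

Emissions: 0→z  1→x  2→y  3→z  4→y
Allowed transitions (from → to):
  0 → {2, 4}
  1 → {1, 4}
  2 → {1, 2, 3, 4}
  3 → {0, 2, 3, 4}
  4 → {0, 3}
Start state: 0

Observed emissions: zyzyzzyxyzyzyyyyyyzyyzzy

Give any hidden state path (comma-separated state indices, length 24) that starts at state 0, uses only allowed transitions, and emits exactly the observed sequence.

0,4,0,2,3,0,2,1,4,0,2,3,2,2,2,2,2,4,0,2,4,3,0,4

  pos 0: z in {0,3}, choose 0; start
  pos 1: y in {2,4}, choose 4; 0->4 ok
  pos 2: z in {0,3}, choose 0; 4->0 ok
  pos 3: y in {2,4}, choose 2; 0->2 ok
  pos 4: z in {0,3}, choose 3; 2->3 ok
  pos 5: z in {0,3}, choose 0; 3->0 ok
  pos 6: y in {2,4}, choose 2; 0->2 ok
  pos 7: x in {1}, choose 1; 2->1 ok
  pos 8: y in {2,4}, choose 4; 1->4 ok
  pos 9: z in {0,3}, choose 0; 4->0 ok
  pos 10: y in {2,4}, choose 2; 0->2 ok
  pos 11: z in {0,3}, choose 3; 2->3 ok
  pos 12: y in {2,4}, choose 2; 3->2 ok
  pos 13: y in {2,4}, choose 2; 2->2 ok
  pos 14: y in {2,4}, choose 2; 2->2 ok
  pos 15: y in {2,4}, choose 2; 2->2 ok
  pos 16: y in {2,4}, choose 2; 2->2 ok
  pos 17: y in {2,4}, choose 4; 2->4 ok
  pos 18: z in {0,3}, choose 0; 4->0 ok
  pos 19: y in {2,4}, choose 2; 0->2 ok
  pos 20: y in {2,4}, choose 4; 2->4 ok
  pos 21: z in {0,3}, choose 3; 4->3 ok
  pos 22: z in {0,3}, choose 0; 3->0 ok
  pos 23: y in {2,4}, choose 4; 0->4 ok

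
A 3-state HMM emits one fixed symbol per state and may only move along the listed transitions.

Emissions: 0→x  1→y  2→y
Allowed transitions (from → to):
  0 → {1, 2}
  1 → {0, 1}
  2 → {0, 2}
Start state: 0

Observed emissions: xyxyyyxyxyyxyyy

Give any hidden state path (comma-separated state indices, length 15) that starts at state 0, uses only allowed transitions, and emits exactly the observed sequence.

0,2,0,2,2,2,0,2,0,1,1,0,1,1,1

  0: obs=x cand={0} pick 0 [start]
  1: obs=y cand={1,2} pick 2 [0->2 ok]
  2: obs=x cand={0} pick 0 [2->0 ok]
  3: obs=y cand={1,2} pick 2 [0->2 ok]
  4: obs=y cand={1,2} pick 2 [2->2 ok]
  5: obs=y cand={1,2} pick 2 [2->2 ok]
  6: obs=x cand={0} pick 0 [2->0 ok]
  7: obs=y cand={1,2} pick 2 [0->2 ok]
  8: obs=x cand={0} pick 0 [2->0 ok]
  9: obs=y cand={1,2} pick 1 [0->1 ok]
  10: obs=y cand={1,2} pick 1 [1->1 ok]
  11: obs=x cand={0} pick 0 [1->0 ok]
  12: obs=y cand={1,2} pick 1 [0->1 ok]
  13: obs=y cand={1,2} pick 1 [1->1 ok]
  14: obs=y cand={1,2} pick 1 [1->1 ok]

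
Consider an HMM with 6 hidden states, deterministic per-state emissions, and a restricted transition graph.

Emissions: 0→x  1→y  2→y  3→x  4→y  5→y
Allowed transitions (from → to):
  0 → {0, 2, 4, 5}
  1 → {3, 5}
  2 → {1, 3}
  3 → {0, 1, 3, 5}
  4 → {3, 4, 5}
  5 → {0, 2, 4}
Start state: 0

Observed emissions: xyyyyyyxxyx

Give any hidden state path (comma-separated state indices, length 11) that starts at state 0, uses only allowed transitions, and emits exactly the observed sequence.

0,5,4,5,4,4,5,0,0,5,0

  0: obs=x cand={0,3} pick 0 [start]
  1: obs=y cand={1,2,4,5} pick 5 [0->5 ok]
  2: obs=y cand={1,2,4,5} pick 4 [5->4 ok]
  3: obs=y cand={1,2,4,5} pick 5 [4->5 ok]
  4: obs=y cand={1,2,4,5} pick 4 [5->4 ok]
  5: obs=y cand={1,2,4,5} pick 4 [4->4 ok]
  6: obs=y cand={1,2,4,5} pick 5 [4->5 ok]
  7: obs=x cand={0,3} pick 0 [5->0 ok]
  8: obs=x cand={0,3} pick 0 [0->0 ok]
  9: obs=y cand={1,2,4,5} pick 5 [0->5 ok]
  10: obs=x cand={0,3} pick 0 [5->0 ok]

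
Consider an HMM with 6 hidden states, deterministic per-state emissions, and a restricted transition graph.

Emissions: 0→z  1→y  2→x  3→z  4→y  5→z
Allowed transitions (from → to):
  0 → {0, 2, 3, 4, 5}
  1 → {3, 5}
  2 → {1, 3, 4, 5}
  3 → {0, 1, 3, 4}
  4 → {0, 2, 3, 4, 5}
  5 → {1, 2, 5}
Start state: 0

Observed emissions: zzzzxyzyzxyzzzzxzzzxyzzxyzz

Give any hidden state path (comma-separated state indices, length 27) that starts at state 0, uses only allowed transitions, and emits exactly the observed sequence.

  [0] z  {0,3,5}  => 0  start
  [1] z  {0,3,5}  => 5  0->5 ok
  [2] z  {0,3,5}  => 5  5->5 ok
  [3] z  {0,3,5}  => 5  5->5 ok
  [4] x  {2}  => 2  5->2 ok
  [5] y  {1,4}  => 1  2->1 ok
  [6] z  {0,3,5}  => 3  1->3 ok
  [7] y  {1,4}  => 1  3->1 ok
  [8] z  {0,3,5}  => 5  1->5 ok
  [9] x  {2}  => 2  5->2 ok
  [10] y  {1,4}  => 1  2->1 ok
  [11] z  {0,3,5}  => 5  1->5 ok
  [12] z  {0,3,5}  => 5  5->5 ok
  [13] z  {0,3,5}  => 5  5->5 ok
  [14] z  {0,3,5}  => 5  5->5 ok
  [15] x  {2}  => 2  5->2 ok
  [16] z  {0,3,5}  => 3  2->3 ok
  [17] z  {0,3,5}  => 0  3->0 ok
  [18] z  {0,3,5}  => 5  0->5 ok
  [19] x  {2}  => 2  5->2 ok
  [20] y  {1,4}  => 1  2->1 ok
  [21] z  {0,3,5}  => 5  1->5 ok
  [22] z  {0,3,5}  => 5  5->5 ok
  [23] x  {2}  => 2  5->2 ok
  [24] y  {1,4}  => 1  2->1 ok
  [25] z  {0,3,5}  => 3  1->3 ok
  [26] z  {0,3,5}  => 3  3->3 ok

0,5,5,5,2,1,3,1,5,2,1,5,5,5,5,2,3,0,5,2,1,5,5,2,1,3,3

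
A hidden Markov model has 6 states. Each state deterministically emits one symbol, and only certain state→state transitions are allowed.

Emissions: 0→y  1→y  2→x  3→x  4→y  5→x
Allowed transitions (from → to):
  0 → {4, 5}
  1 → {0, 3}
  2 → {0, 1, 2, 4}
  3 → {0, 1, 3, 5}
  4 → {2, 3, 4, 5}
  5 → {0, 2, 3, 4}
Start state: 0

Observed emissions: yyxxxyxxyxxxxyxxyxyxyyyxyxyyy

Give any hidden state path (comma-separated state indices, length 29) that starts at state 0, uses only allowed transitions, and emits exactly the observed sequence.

  [0] y  {0,1,4}  => 0  start
  [1] y  {0,1,4}  => 4  0->4 ok
  [2] x  {2,3,5}  => 5  4->5 ok
  [3] x  {2,3,5}  => 3  5->3 ok
  [4] x  {2,3,5}  => 3  3->3 ok
  [5] y  {0,1,4}  => 1  3->1 ok
  [6] x  {2,3,5}  => 3  1->3 ok
  [7] x  {2,3,5}  => 5  3->5 ok
  [8] y  {0,1,4}  => 4  5->4 ok
  [9] x  {2,3,5}  => 3  4->3 ok
  [10] x  {2,3,5}  => 3  3->3 ok
  [11] x  {2,3,5}  => 3  3->3 ok
  [12] x  {2,3,5}  => 5  3->5 ok
  [13] y  {0,1,4}  => 4  5->4 ok
  [14] x  {2,3,5}  => 3  4->3 ok
  [15] x  {2,3,5}  => 3  3->3 ok
  [16] y  {0,1,4}  => 0  3->0 ok
  [17] x  {2,3,5}  => 5  0->5 ok
  [18] y  {0,1,4}  => 4  5->4 ok
  [19] x  {2,3,5}  => 5  4->5 ok
  [20] y  {0,1,4}  => 0  5->0 ok
  [21] y  {0,1,4}  => 4  0->4 ok
  [22] y  {0,1,4}  => 4  4->4 ok
  [23] x  {2,3,5}  => 5  4->5 ok
  [24] y  {0,1,4}  => 4  5->4 ok
  [25] x  {2,3,5}  => 2  4->2 ok
  [26] y  {0,1,4}  => 1  2->1 ok
  [27] y  {0,1,4}  => 0  1->0 ok
  [28] y  {0,1,4}  => 4  0->4 ok

0,4,5,3,3,1,3,5,4,3,3,3,5,4,3,3,0,5,4,5,0,4,4,5,4,2,1,0,4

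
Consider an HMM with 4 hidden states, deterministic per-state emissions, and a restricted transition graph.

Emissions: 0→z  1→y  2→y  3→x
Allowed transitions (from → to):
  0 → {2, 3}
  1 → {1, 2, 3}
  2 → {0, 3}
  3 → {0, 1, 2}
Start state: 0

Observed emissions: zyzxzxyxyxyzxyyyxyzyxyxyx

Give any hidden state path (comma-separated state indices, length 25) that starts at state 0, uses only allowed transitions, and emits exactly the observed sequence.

  0: obs=z cand={0} pick 0 [start]
  1: obs=y cand={1,2} pick 2 [0->2 ok]
  2: obs=z cand={0} pick 0 [2->0 ok]
  3: obs=x cand={3} pick 3 [0->3 ok]
  4: obs=z cand={0} pick 0 [3->0 ok]
  5: obs=x cand={3} pick 3 [0->3 ok]
  6: obs=y cand={1,2} pick 2 [3->2 ok]
  7: obs=x cand={3} pick 3 [2->3 ok]
  8: obs=y cand={1,2} pick 2 [3->2 ok]
  9: obs=x cand={3} pick 3 [2->3 ok]
  10: obs=y cand={1,2} pick 2 [3->2 ok]
  11: obs=z cand={0} pick 0 [2->0 ok]
  12: obs=x cand={3} pick 3 [0->3 ok]
  13: obs=y cand={1,2} pick 1 [3->1 ok]
  14: obs=y cand={1,2} pick 1 [1->1 ok]
  15: obs=y cand={1,2} pick 1 [1->1 ok]
  16: obs=x cand={3} pick 3 [1->3 ok]
  17: obs=y cand={1,2} pick 2 [3->2 ok]
  18: obs=z cand={0} pick 0 [2->0 ok]
  19: obs=y cand={1,2} pick 2 [0->2 ok]
  20: obs=x cand={3} pick 3 [2->3 ok]
  21: obs=y cand={1,2} pick 2 [3->2 ok]
  22: obs=x cand={3} pick 3 [2->3 ok]
  23: obs=y cand={1,2} pick 2 [3->2 ok]
  24: obs=x cand={3} pick 3 [2->3 ok]

0,2,0,3,0,3,2,3,2,3,2,0,3,1,1,1,3,2,0,2,3,2,3,2,3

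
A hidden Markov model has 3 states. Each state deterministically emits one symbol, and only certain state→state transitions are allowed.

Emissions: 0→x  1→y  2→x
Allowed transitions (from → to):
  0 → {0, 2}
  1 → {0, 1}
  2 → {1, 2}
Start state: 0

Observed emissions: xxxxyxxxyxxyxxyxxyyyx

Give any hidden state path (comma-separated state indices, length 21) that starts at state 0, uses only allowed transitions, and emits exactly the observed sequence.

  pos 0: x in {0,2}, choose 0; start
  pos 1: x in {0,2}, choose 0; 0->0 ok
  pos 2: x in {0,2}, choose 0; 0->0 ok
  pos 3: x in {0,2}, choose 2; 0->2 ok
  pos 4: y in {1}, choose 1; 2->1 ok
  pos 5: x in {0,2}, choose 0; 1->0 ok
  pos 6: x in {0,2}, choose 0; 0->0 ok
  pos 7: x in {0,2}, choose 2; 0->2 ok
  pos 8: y in {1}, choose 1; 2->1 ok
  pos 9: x in {0,2}, choose 0; 1->0 ok
  pos 10: x in {0,2}, choose 2; 0->2 ok
  pos 11: y in {1}, choose 1; 2->1 ok
  pos 12: x in {0,2}, choose 0; 1->0 ok
  pos 13: x in {0,2}, choose 2; 0->2 ok
  pos 14: y in {1}, choose 1; 2->1 ok
  pos 15: x in {0,2}, choose 0; 1->0 ok
  pos 16: x in {0,2}, choose 2; 0->2 ok
  pos 17: y in {1}, choose 1; 2->1 ok
  pos 18: y in {1}, choose 1; 1->1 ok
  pos 19: y in {1}, choose 1; 1->1 ok
  pos 20: x in {0,2}, choose 0; 1->0 ok

0,0,0,2,1,0,0,2,1,0,2,1,0,2,1,0,2,1,1,1,0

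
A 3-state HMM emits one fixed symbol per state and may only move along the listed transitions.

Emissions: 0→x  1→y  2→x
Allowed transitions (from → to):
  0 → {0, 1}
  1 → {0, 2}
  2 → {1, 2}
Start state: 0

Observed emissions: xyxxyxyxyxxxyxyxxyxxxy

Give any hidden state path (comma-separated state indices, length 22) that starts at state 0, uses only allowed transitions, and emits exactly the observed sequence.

  0: obs=x cand={0,2} pick 0 [start]
  1: obs=y cand={1} pick 1 [0->1 ok]
  2: obs=x cand={0,2} pick 2 [1->2 ok]
  3: obs=x cand={0,2} pick 2 [2->2 ok]
  4: obs=y cand={1} pick 1 [2->1 ok]
  5: obs=x cand={0,2} pick 0 [1->0 ok]
  6: obs=y cand={1} pick 1 [0->1 ok]
  7: obs=x cand={0,2} pick 0 [1->0 ok]
  8: obs=y cand={1} pick 1 [0->1 ok]
  9: obs=x cand={0,2} pick 2 [1->2 ok]
  10: obs=x cand={0,2} pick 2 [2->2 ok]
  11: obs=x cand={0,2} pick 2 [2->2 ok]
  12: obs=y cand={1} pick 1 [2->1 ok]
  13: obs=x cand={0,2} pick 0 [1->0 ok]
  14: obs=y cand={1} pick 1 [0->1 ok]
  15: obs=x cand={0,2} pick 2 [1->2 ok]
  16: obs=x cand={0,2} pick 2 [2->2 ok]
  17: obs=y cand={1} pick 1 [2->1 ok]
  18: obs=x cand={0,2} pick 0 [1->0 ok]
  19: obs=x cand={0,2} pick 0 [0->0 ok]
  20: obs=x cand={0,2} pick 0 [0->0 ok]
  21: obs=y cand={1} pick 1 [0->1 ok]

0,1,2,2,1,0,1,0,1,2,2,2,1,0,1,2,2,1,0,0,0,1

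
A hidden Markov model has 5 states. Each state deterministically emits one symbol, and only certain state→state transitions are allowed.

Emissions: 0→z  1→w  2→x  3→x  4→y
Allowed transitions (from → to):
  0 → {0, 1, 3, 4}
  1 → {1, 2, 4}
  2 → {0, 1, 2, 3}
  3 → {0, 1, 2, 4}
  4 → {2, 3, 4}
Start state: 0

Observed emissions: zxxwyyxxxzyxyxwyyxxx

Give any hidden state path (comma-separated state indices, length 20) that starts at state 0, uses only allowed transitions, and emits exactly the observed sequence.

  0: obs=z cand={0} pick 0 [start]
  1: obs=x cand={2,3} pick 3 [0->3 ok]
  2: obs=x cand={2,3} pick 2 [3->2 ok]
  3: obs=w cand={1} pick 1 [2->1 ok]
  4: obs=y cand={4} pick 4 [1->4 ok]
  5: obs=y cand={4} pick 4 [4->4 ok]
  6: obs=x cand={2,3} pick 2 [4->2 ok]
  7: obs=x cand={2,3} pick 3 [2->3 ok]
  8: obs=x cand={2,3} pick 2 [3->2 ok]
  9: obs=z cand={0} pick 0 [2->0 ok]
  10: obs=y cand={4} pick 4 [0->4 ok]
  11: obs=x cand={2,3} pick 3 [4->3 ok]
  12: obs=y cand={4} pick 4 [3->4 ok]
  13: obs=x cand={2,3} pick 3 [4->3 ok]
  14: obs=w cand={1} pick 1 [3->1 ok]
  15: obs=y cand={4} pick 4 [1->4 ok]
  16: obs=y cand={4} pick 4 [4->4 ok]
  17: obs=x cand={2,3} pick 2 [4->2 ok]
  18: obs=x cand={2,3} pick 2 [2->2 ok]
  19: obs=x cand={2,3} pick 3 [2->3 ok]

0,3,2,1,4,4,2,3,2,0,4,3,4,3,1,4,4,2,2,3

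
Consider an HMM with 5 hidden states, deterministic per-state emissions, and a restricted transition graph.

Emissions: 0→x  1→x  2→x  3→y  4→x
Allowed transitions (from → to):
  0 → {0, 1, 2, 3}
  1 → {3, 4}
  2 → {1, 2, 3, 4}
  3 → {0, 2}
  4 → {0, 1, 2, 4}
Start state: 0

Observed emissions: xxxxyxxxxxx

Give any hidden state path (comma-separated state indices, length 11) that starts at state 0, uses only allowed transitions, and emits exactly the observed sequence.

  [0] x  {0,1,2,4}  => 0  start
  [1] x  {0,1,2,4}  => 2  0->2 ok
  [2] x  {0,1,2,4}  => 2  2->2 ok
  [3] x  {0,1,2,4}  => 2  2->2 ok
  [4] y  {3}  => 3  2->3 ok
  [5] x  {0,1,2,4}  => 0  3->0 ok
  [6] x  {0,1,2,4}  => 0  0->0 ok
  [7] x  {0,1,2,4}  => 2  0->2 ok
  [8] x  {0,1,2,4}  => 2  2->2 ok
  [9] x  {0,1,2,4}  => 4  2->4 ok
  [10] x  {0,1,2,4}  => 0  4->0 ok

0,2,2,2,3,0,0,2,2,4,0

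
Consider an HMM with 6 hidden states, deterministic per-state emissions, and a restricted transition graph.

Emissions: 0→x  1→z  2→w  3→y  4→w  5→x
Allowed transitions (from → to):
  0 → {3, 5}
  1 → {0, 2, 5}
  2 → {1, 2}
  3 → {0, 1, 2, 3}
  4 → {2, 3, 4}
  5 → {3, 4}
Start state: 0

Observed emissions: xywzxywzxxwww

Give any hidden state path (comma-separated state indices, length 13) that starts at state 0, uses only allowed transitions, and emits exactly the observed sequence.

0,3,2,1,0,3,2,1,0,5,4,4,2

  t0 'x' -> {0,5}, take 0 (start)
  t1 'y' -> {3}, take 3 (0->3 ok)
  t2 'w' -> {2,4}, take 2 (3->2 ok)
  t3 'z' -> {1}, take 1 (2->1 ok)
  t4 'x' -> {0,5}, take 0 (1->0 ok)
  t5 'y' -> {3}, take 3 (0->3 ok)
  t6 'w' -> {2,4}, take 2 (3->2 ok)
  t7 'z' -> {1}, take 1 (2->1 ok)
  t8 'x' -> {0,5}, take 0 (1->0 ok)
  t9 'x' -> {0,5}, take 5 (0->5 ok)
  t10 'w' -> {2,4}, take 4 (5->4 ok)
  t11 'w' -> {2,4}, take 4 (4->4 ok)
  t12 'w' -> {2,4}, take 2 (4->2 ok)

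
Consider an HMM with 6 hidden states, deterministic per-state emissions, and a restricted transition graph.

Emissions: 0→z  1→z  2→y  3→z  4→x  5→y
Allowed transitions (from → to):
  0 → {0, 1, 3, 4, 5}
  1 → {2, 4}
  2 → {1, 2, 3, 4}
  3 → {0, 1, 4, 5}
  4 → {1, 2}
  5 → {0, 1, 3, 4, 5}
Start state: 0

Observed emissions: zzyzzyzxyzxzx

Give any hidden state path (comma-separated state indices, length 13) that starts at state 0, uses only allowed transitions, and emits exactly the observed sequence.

0,0,5,0,1,2,3,4,2,1,4,1,4

  [0] z  {0,1,3}  => 0  start
  [1] z  {0,1,3}  => 0  0->0 ok
  [2] y  {2,5}  => 5  0->5 ok
  [3] z  {0,1,3}  => 0  5->0 ok
  [4] z  {0,1,3}  => 1  0->1 ok
  [5] y  {2,5}  => 2  1->2 ok
  [6] z  {0,1,3}  => 3  2->3 ok
  [7] x  {4}  => 4  3->4 ok
  [8] y  {2,5}  => 2  4->2 ok
  [9] z  {0,1,3}  => 1  2->1 ok
  [10] x  {4}  => 4  1->4 ok
  [11] z  {0,1,3}  => 1  4->1 ok
  [12] x  {4}  => 4  1->4 ok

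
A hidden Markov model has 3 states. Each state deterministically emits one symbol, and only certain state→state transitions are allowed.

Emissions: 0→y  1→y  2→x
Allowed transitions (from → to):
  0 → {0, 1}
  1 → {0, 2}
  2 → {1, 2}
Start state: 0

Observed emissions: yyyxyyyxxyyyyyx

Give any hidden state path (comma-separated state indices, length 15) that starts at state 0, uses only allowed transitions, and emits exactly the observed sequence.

0,0,1,2,1,0,1,2,2,1,0,1,0,1,2

  t0 'y' -> {0,1}, take 0 (start)
  t1 'y' -> {0,1}, take 0 (0->0 ok)
  t2 'y' -> {0,1}, take 1 (0->1 ok)
  t3 'x' -> {2}, take 2 (1->2 ok)
  t4 'y' -> {0,1}, take 1 (2->1 ok)
  t5 'y' -> {0,1}, take 0 (1->0 ok)
  t6 'y' -> {0,1}, take 1 (0->1 ok)
  t7 'x' -> {2}, take 2 (1->2 ok)
  t8 'x' -> {2}, take 2 (2->2 ok)
  t9 'y' -> {0,1}, take 1 (2->1 ok)
  t10 'y' -> {0,1}, take 0 (1->0 ok)
  t11 'y' -> {0,1}, take 1 (0->1 ok)
  t12 'y' -> {0,1}, take 0 (1->0 ok)
  t13 'y' -> {0,1}, take 1 (0->1 ok)
  t14 'x' -> {2}, take 2 (1->2 ok)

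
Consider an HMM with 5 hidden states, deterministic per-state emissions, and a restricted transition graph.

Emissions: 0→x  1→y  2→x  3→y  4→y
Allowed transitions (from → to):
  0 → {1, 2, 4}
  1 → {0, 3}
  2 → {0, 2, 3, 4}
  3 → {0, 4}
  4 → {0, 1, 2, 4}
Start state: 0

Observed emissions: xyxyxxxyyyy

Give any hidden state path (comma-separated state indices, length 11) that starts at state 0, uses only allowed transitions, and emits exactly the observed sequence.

0,1,0,4,2,2,2,4,1,3,4

  t0 'x' -> {0,2}, take 0 (start)
  t1 'y' -> {1,3,4}, take 1 (0->1 ok)
  t2 'x' -> {0,2}, take 0 (1->0 ok)
  t3 'y' -> {1,3,4}, take 4 (0->4 ok)
  t4 'x' -> {0,2}, take 2 (4->2 ok)
  t5 'x' -> {0,2}, take 2 (2->2 ok)
  t6 'x' -> {0,2}, take 2 (2->2 ok)
  t7 'y' -> {1,3,4}, take 4 (2->4 ok)
  t8 'y' -> {1,3,4}, take 1 (4->1 ok)
  t9 'y' -> {1,3,4}, take 3 (1->3 ok)
  t10 'y' -> {1,3,4}, take 4 (3->4 ok)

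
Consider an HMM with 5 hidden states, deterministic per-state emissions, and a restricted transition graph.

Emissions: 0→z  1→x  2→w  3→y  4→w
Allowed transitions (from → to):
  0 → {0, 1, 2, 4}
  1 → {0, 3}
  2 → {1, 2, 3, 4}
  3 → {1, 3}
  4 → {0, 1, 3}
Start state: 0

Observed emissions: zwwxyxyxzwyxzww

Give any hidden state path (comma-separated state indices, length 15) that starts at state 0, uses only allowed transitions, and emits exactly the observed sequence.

  [0] z  {0}  => 0  start
  [1] w  {2,4}  => 2  0->2 ok
  [2] w  {2,4}  => 4  2->4 ok
  [3] x  {1}  => 1  4->1 ok
  [4] y  {3}  => 3  1->3 ok
  [5] x  {1}  => 1  3->1 ok
  [6] y  {3}  => 3  1->3 ok
  [7] x  {1}  => 1  3->1 ok
  [8] z  {0}  => 0  1->0 ok
  [9] w  {2,4}  => 2  0->2 ok
  [10] y  {3}  => 3  2->3 ok
  [11] x  {1}  => 1  3->1 ok
  [12] z  {0}  => 0  1->0 ok
  [13] w  {2,4}  => 2  0->2 ok
  [14] w  {2,4}  => 4  2->4 ok

0,2,4,1,3,1,3,1,0,2,3,1,0,2,4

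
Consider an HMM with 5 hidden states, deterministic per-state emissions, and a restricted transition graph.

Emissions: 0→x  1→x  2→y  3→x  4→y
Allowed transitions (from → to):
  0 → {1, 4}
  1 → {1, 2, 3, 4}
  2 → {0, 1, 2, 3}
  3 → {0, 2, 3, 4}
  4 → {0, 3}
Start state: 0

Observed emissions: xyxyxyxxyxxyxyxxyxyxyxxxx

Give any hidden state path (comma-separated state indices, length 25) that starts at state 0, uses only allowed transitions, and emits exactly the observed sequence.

0,4,3,4,3,2,1,1,4,3,3,2,1,4,0,1,2,1,2,3,4,3,3,0,1

  [0] x  {0,1,3}  => 0  start
  [1] y  {2,4}  => 4  0->4 ok
  [2] x  {0,1,3}  => 3  4->3 ok
  [3] y  {2,4}  => 4  3->4 ok
  [4] x  {0,1,3}  => 3  4->3 ok
  [5] y  {2,4}  => 2  3->2 ok
  [6] x  {0,1,3}  => 1  2->1 ok
  [7] x  {0,1,3}  => 1  1->1 ok
  [8] y  {2,4}  => 4  1->4 ok
  [9] x  {0,1,3}  => 3  4->3 ok
  [10] x  {0,1,3}  => 3  3->3 ok
  [11] y  {2,4}  => 2  3->2 ok
  [12] x  {0,1,3}  => 1  2->1 ok
  [13] y  {2,4}  => 4  1->4 ok
  [14] x  {0,1,3}  => 0  4->0 ok
  [15] x  {0,1,3}  => 1  0->1 ok
  [16] y  {2,4}  => 2  1->2 ok
  [17] x  {0,1,3}  => 1  2->1 ok
  [18] y  {2,4}  => 2  1->2 ok
  [19] x  {0,1,3}  => 3  2->3 ok
  [20] y  {2,4}  => 4  3->4 ok
  [21] x  {0,1,3}  => 3  4->3 ok
  [22] x  {0,1,3}  => 3  3->3 ok
  [23] x  {0,1,3}  => 0  3->0 ok
  [24] x  {0,1,3}  => 1  0->1 ok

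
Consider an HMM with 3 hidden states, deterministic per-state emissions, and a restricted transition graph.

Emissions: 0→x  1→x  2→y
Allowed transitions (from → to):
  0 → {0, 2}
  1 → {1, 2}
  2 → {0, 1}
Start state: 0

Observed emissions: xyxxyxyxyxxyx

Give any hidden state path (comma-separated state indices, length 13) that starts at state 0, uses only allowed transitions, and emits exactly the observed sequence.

  0: obs=x cand={0,1} pick 0 [start]
  1: obs=y cand={2} pick 2 [0->2 ok]
  2: obs=x cand={0,1} pick 1 [2->1 ok]
  3: obs=x cand={0,1} pick 1 [1->1 ok]
  4: obs=y cand={2} pick 2 [1->2 ok]
  5: obs=x cand={0,1} pick 0 [2->0 ok]
  6: obs=y cand={2} pick 2 [0->2 ok]
  7: obs=x cand={0,1} pick 0 [2->0 ok]
  8: obs=y cand={2} pick 2 [0->2 ok]
  9: obs=x cand={0,1} pick 1 [2->1 ok]
  10: obs=x cand={0,1} pick 1 [1->1 ok]
  11: obs=y cand={2} pick 2 [1->2 ok]
  12: obs=x cand={0,1} pick 1 [2->1 ok]

0,2,1,1,2,0,2,0,2,1,1,2,1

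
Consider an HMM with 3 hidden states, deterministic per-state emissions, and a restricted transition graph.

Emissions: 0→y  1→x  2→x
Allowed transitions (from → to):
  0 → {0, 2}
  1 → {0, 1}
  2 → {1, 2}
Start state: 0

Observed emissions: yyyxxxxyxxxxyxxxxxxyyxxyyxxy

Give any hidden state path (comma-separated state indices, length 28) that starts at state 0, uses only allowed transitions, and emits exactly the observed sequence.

  t0 'y' -> {0}, take 0 (start)
  t1 'y' -> {0}, take 0 (0->0 ok)
  t2 'y' -> {0}, take 0 (0->0 ok)
  t3 'x' -> {1,2}, take 2 (0->2 ok)
  t4 'x' -> {1,2}, take 2 (2->2 ok)
  t5 'x' -> {1,2}, take 2 (2->2 ok)
  t6 'x' -> {1,2}, take 1 (2->1 ok)
  t7 'y' -> {0}, take 0 (1->0 ok)
  t8 'x' -> {1,2}, take 2 (0->2 ok)
  t9 'x' -> {1,2}, take 2 (2->2 ok)
  t10 'x' -> {1,2}, take 1 (2->1 ok)
  t11 'x' -> {1,2}, take 1 (1->1 ok)
  t12 'y' -> {0}, take 0 (1->0 ok)
  t13 'x' -> {1,2}, take 2 (0->2 ok)
  t14 'x' -> {1,2}, take 2 (2->2 ok)
  t15 'x' -> {1,2}, take 1 (2->1 ok)
  t16 'x' -> {1,2}, take 1 (1->1 ok)
  t17 'x' -> {1,2}, take 1 (1->1 ok)
  t18 'x' -> {1,2}, take 1 (1->1 ok)
  t19 'y' -> {0}, take 0 (1->0 ok)
  t20 'y' -> {0}, take 0 (0->0 ok)
  t21 'x' -> {1,2}, take 2 (0->2 ok)
  t22 'x' -> {1,2}, take 1 (2->1 ok)
  t23 'y' -> {0}, take 0 (1->0 ok)
  t24 'y' -> {0}, take 0 (0->0 ok)
  t25 'x' -> {1,2}, take 2 (0->2 ok)
  t26 'x' -> {1,2}, take 1 (2->1 ok)
  t27 'y' -> {0}, take 0 (1->0 ok)

0,0,0,2,2,2,1,0,2,2,1,1,0,2,2,1,1,1,1,0,0,2,1,0,0,2,1,0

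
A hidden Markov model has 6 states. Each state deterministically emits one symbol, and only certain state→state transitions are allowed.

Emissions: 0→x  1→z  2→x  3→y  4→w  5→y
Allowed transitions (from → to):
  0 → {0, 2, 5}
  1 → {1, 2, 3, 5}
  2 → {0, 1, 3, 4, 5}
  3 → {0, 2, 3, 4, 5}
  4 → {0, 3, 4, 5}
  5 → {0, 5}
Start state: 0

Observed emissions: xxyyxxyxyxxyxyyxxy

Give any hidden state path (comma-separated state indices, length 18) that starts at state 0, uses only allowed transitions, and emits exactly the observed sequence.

  0: obs=x cand={0,2} pick 0 [start]
  1: obs=x cand={0,2} pick 2 [0->2 ok]
  2: obs=y cand={3,5} pick 5 [2->5 ok]
  3: obs=y cand={3,5} pick 5 [5->5 ok]
  4: obs=x cand={0,2} pick 0 [5->0 ok]
  5: obs=x cand={0,2} pick 2 [0->2 ok]
  6: obs=y cand={3,5} pick 3 [2->3 ok]
  7: obs=x cand={0,2} pick 2 [3->2 ok]
  8: obs=y cand={3,5} pick 3 [2->3 ok]
  9: obs=x cand={0,2} pick 0 [3->0 ok]
  10: obs=x cand={0,2} pick 2 [0->2 ok]
  11: obs=y cand={3,5} pick 5 [2->5 ok]
  12: obs=x cand={0,2} pick 0 [5->0 ok]
  13: obs=y cand={3,5} pick 5 [0->5 ok]
  14: obs=y cand={3,5} pick 5 [5->5 ok]
  15: obs=x cand={0,2} pick 0 [5->0 ok]
  16: obs=x cand={0,2} pick 0 [0->0 ok]
  17: obs=y cand={3,5} pick 5 [0->5 ok]

0,2,5,5,0,2,3,2,3,0,2,5,0,5,5,0,0,5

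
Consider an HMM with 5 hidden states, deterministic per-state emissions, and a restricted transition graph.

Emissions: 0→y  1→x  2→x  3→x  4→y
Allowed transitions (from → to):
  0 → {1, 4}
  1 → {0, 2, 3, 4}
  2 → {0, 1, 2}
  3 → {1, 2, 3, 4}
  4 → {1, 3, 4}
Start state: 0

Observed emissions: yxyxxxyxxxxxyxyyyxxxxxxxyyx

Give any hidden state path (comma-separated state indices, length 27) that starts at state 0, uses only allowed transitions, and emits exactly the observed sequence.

0,1,4,3,3,1,4,3,1,3,3,1,4,3,4,4,4,3,3,2,2,1,3,1,0,4,1

  0: obs=y cand={0,4} pick 0 [start]
  1: obs=x cand={1,2,3} pick 1 [0->1 ok]
  2: obs=y cand={0,4} pick 4 [1->4 ok]
  3: obs=x cand={1,2,3} pick 3 [4->3 ok]
  4: obs=x cand={1,2,3} pick 3 [3->3 ok]
  5: obs=x cand={1,2,3} pick 1 [3->1 ok]
  6: obs=y cand={0,4} pick 4 [1->4 ok]
  7: obs=x cand={1,2,3} pick 3 [4->3 ok]
  8: obs=x cand={1,2,3} pick 1 [3->1 ok]
  9: obs=x cand={1,2,3} pick 3 [1->3 ok]
  10: obs=x cand={1,2,3} pick 3 [3->3 ok]
  11: obs=x cand={1,2,3} pick 1 [3->1 ok]
  12: obs=y cand={0,4} pick 4 [1->4 ok]
  13: obs=x cand={1,2,3} pick 3 [4->3 ok]
  14: obs=y cand={0,4} pick 4 [3->4 ok]
  15: obs=y cand={0,4} pick 4 [4->4 ok]
  16: obs=y cand={0,4} pick 4 [4->4 ok]
  17: obs=x cand={1,2,3} pick 3 [4->3 ok]
  18: obs=x cand={1,2,3} pick 3 [3->3 ok]
  19: obs=x cand={1,2,3} pick 2 [3->2 ok]
  20: obs=x cand={1,2,3} pick 2 [2->2 ok]
  21: obs=x cand={1,2,3} pick 1 [2->1 ok]
  22: obs=x cand={1,2,3} pick 3 [1->3 ok]
  23: obs=x cand={1,2,3} pick 1 [3->1 ok]
  24: obs=y cand={0,4} pick 0 [1->0 ok]
  25: obs=y cand={0,4} pick 4 [0->4 ok]
  26: obs=x cand={1,2,3} pick 1 [4->1 ok]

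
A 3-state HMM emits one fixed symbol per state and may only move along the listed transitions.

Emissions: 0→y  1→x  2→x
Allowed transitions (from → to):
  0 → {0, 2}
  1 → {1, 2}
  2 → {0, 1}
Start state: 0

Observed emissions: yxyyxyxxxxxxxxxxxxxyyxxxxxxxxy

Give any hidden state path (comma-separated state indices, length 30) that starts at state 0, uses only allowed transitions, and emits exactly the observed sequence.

  t0 'y' -> {0}, take 0 (start)
  t1 'x' -> {1,2}, take 2 (0->2 ok)
  t2 'y' -> {0}, take 0 (2->0 ok)
  t3 'y' -> {0}, take 0 (0->0 ok)
  t4 'x' -> {1,2}, take 2 (0->2 ok)
  t5 'y' -> {0}, take 0 (2->0 ok)
  t6 'x' -> {1,2}, take 2 (0->2 ok)
  t7 'x' -> {1,2}, take 1 (2->1 ok)
  t8 'x' -> {1,2}, take 1 (1->1 ok)
  t9 'x' -> {1,2}, take 1 (1->1 ok)
  t10 'x' -> {1,2}, take 1 (1->1 ok)
  t11 'x' -> {1,2}, take 1 (1->1 ok)
  t12 'x' -> {1,2}, take 1 (1->1 ok)
  t13 'x' -> {1,2}, take 1 (1->1 ok)
  t14 'x' -> {1,2}, take 2 (1->2 ok)
  t15 'x' -> {1,2}, take 1 (2->1 ok)
  t16 'x' -> {1,2}, take 1 (1->1 ok)
  t17 'x' -> {1,2}, take 1 (1->1 ok)
  t18 'x' -> {1,2}, take 2 (1->2 ok)
  t19 'y' -> {0}, take 0 (2->0 ok)
  t20 'y' -> {0}, take 0 (0->0 ok)
  t21 'x' -> {1,2}, take 2 (0->2 ok)
  t22 'x' -> {1,2}, take 1 (2->1 ok)
  t23 'x' -> {1,2}, take 1 (1->1 ok)
  t24 'x' -> {1,2}, take 1 (1->1 ok)
  t25 'x' -> {1,2}, take 1 (1->1 ok)
  t26 'x' -> {1,2}, take 2 (1->2 ok)
  t27 'x' -> {1,2}, take 1 (2->1 ok)
  t28 'x' -> {1,2}, take 2 (1->2 ok)
  t29 'y' -> {0}, take 0 (2->0 ok)

0,2,0,0,2,0,2,1,1,1,1,1,1,1,2,1,1,1,2,0,0,2,1,1,1,1,2,1,2,0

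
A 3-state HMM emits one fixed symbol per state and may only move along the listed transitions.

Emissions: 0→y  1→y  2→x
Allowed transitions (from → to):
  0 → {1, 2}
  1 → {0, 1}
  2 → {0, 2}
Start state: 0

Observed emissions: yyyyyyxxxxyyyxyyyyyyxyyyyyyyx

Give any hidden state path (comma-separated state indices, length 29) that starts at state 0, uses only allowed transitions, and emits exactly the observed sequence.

  0: obs=y cand={0,1} pick 0 [start]
  1: obs=y cand={0,1} pick 1 [0->1 ok]
  2: obs=y cand={0,1} pick 1 [1->1 ok]
  3: obs=y cand={0,1} pick 1 [1->1 ok]
  4: obs=y cand={0,1} pick 1 [1->1 ok]
  5: obs=y cand={0,1} pick 0 [1->0 ok]
  6: obs=x cand={2} pick 2 [0->2 ok]
  7: obs=x cand={2} pick 2 [2->2 ok]
  8: obs=x cand={2} pick 2 [2->2 ok]
  9: obs=x cand={2} pick 2 [2->2 ok]
  10: obs=y cand={0,1} pick 0 [2->0 ok]
  11: obs=y cand={0,1} pick 1 [0->1 ok]
  12: obs=y cand={0,1} pick 0 [1->0 ok]
  13: obs=x cand={2} pick 2 [0->2 ok]
  14: obs=y cand={0,1} pick 0 [2->0 ok]
  15: obs=y cand={0,1} pick 1 [0->1 ok]
  16: obs=y cand={0,1} pick 0 [1->0 ok]
  17: obs=y cand={0,1} pick 1 [0->1 ok]
  18: obs=y cand={0,1} pick 1 [1->1 ok]
  19: obs=y cand={0,1} pick 0 [1->0 ok]
  20: obs=x cand={2} pick 2 [0->2 ok]
  21: obs=y cand={0,1} pick 0 [2->0 ok]
  22: obs=y cand={0,1} pick 1 [0->1 ok]
  23: obs=y cand={0,1} pick 0 [1->0 ok]
  24: obs=y cand={0,1} pick 1 [0->1 ok]
  25: obs=y cand={0,1} pick 0 [1->0 ok]
  26: obs=y cand={0,1} pick 1 [0->1 ok]
  27: obs=y cand={0,1} pick 0 [1->0 ok]
  28: obs=x cand={2} pick 2 [0->2 ok]

0,1,1,1,1,0,2,2,2,2,0,1,0,2,0,1,0,1,1,0,2,0,1,0,1,0,1,0,2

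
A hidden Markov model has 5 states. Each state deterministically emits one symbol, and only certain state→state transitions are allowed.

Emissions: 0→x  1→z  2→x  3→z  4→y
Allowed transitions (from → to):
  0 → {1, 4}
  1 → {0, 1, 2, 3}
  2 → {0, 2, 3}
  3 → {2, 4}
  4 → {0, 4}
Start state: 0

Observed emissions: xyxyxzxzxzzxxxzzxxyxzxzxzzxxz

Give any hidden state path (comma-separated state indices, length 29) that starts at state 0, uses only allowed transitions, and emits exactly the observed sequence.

  pos 0: x in {0,2}, choose 0; start
  pos 1: y in {4}, choose 4; 0->4 ok
  pos 2: x in {0,2}, choose 0; 4->0 ok
  pos 3: y in {4}, choose 4; 0->4 ok
  pos 4: x in {0,2}, choose 0; 4->0 ok
  pos 5: z in {1,3}, choose 1; 0->1 ok
  pos 6: x in {0,2}, choose 0; 1->0 ok
  pos 7: z in {1,3}, choose 1; 0->1 ok
  pos 8: x in {0,2}, choose 0; 1->0 ok
  pos 9: z in {1,3}, choose 1; 0->1 ok
  pos 10: z in {1,3}, choose 3; 1->3 ok
  pos 11: x in {0,2}, choose 2; 3->2 ok
  pos 12: x in {0,2}, choose 2; 2->2 ok
  pos 13: x in {0,2}, choose 0; 2->0 ok
  pos 14: z in {1,3}, choose 1; 0->1 ok
  pos 15: z in {1,3}, choose 3; 1->3 ok
  pos 16: x in {0,2}, choose 2; 3->2 ok
  pos 17: x in {0,2}, choose 0; 2->0 ok
  pos 18: y in {4}, choose 4; 0->4 ok
  pos 19: x in {0,2}, choose 0; 4->0 ok
  pos 20: z in {1,3}, choose 1; 0->1 ok
  pos 21: x in {0,2}, choose 0; 1->0 ok
  pos 22: z in {1,3}, choose 1; 0->1 ok
  pos 23: x in {0,2}, choose 0; 1->0 ok
  pos 24: z in {1,3}, choose 1; 0->1 ok
  pos 25: z in {1,3}, choose 3; 1->3 ok
  pos 26: x in {0,2}, choose 2; 3->2 ok
  pos 27: x in {0,2}, choose 2; 2->2 ok
  pos 28: z in {1,3}, choose 3; 2->3 ok

0,4,0,4,0,1,0,1,0,1,3,2,2,0,1,3,2,0,4,0,1,0,1,0,1,3,2,2,3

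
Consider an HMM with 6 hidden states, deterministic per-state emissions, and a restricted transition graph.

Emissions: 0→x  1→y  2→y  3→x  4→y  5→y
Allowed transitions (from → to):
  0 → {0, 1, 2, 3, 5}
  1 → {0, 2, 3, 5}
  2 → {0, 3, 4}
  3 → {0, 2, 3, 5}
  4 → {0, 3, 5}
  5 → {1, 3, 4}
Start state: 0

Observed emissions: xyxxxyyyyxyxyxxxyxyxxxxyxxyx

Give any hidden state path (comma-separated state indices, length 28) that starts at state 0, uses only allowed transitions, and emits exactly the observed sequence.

  [0] x  {0,3}  => 0  start
  [1] y  {1,2,4,5}  => 5  0->5 ok
  [2] x  {0,3}  => 3  5->3 ok
  [3] x  {0,3}  => 3  3->3 ok
  [4] x  {0,3}  => 0  3->0 ok
  [5] y  {1,2,4,5}  => 1  0->1 ok
  [6] y  {1,2,4,5}  => 5  1->5 ok
  [7] y  {1,2,4,5}  => 1  5->1 ok
  [8] y  {1,2,4,5}  => 2  1->2 ok
  [9] x  {0,3}  => 0  2->0 ok
  [10] y  {1,2,4,5}  => 1  0->1 ok
  [11] x  {0,3}  => 0  1->0 ok
  [12] y  {1,2,4,5}  => 1  0->1 ok
  [13] x  {0,3}  => 3  1->3 ok
  [14] x  {0,3}  => 0  3->0 ok
  [15] x  {0,3}  => 0  0->0 ok
  [16] y  {1,2,4,5}  => 2  0->2 ok
  [17] x  {0,3}  => 3  2->3 ok
  [18] y  {1,2,4,5}  => 5  3->5 ok
  [19] x  {0,3}  => 3  5->3 ok
  [20] x  {0,3}  => 0  3->0 ok
  [21] x  {0,3}  => 0  0->0 ok
  [22] x  {0,3}  => 0  0->0 ok
  [23] y  {1,2,4,5}  => 1  0->1 ok
  [24] x  {0,3}  => 0  1->0 ok
  [25] x  {0,3}  => 3  0->3 ok
  [26] y  {1,2,4,5}  => 2  3->2 ok
  [27] x  {0,3}  => 0  2->0 ok

0,5,3,3,0,1,5,1,2,0,1,0,1,3,0,0,2,3,5,3,0,0,0,1,0,3,2,0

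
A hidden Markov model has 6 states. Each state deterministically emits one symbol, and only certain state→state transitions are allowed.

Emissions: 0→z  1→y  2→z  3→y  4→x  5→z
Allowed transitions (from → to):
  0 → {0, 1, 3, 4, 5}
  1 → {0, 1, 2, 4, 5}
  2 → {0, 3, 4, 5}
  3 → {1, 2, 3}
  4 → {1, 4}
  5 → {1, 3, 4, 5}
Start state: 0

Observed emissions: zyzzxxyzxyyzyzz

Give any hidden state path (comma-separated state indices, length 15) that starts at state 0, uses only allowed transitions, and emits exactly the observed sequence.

  t0 'z' -> {0,2,5}, take 0 (start)
  t1 'y' -> {1,3}, take 3 (0->3 ok)
  t2 'z' -> {0,2,5}, take 2 (3->2 ok)
  t3 'z' -> {0,2,5}, take 0 (2->0 ok)
  t4 'x' -> {4}, take 4 (0->4 ok)
  t5 'x' -> {4}, take 4 (4->4 ok)
  t6 'y' -> {1,3}, take 1 (4->1 ok)
  t7 'z' -> {0,2,5}, take 5 (1->5 ok)
  t8 'x' -> {4}, take 4 (5->4 ok)
  t9 'y' -> {1,3}, take 1 (4->1 ok)
  t10 'y' -> {1,3}, take 1 (1->1 ok)
  t11 'z' -> {0,2,5}, take 0 (1->0 ok)
  t12 'y' -> {1,3}, take 1 (0->1 ok)
  t13 'z' -> {0,2,5}, take 2 (1->2 ok)
  t14 'z' -> {0,2,5}, take 0 (2->0 ok)

0,3,2,0,4,4,1,5,4,1,1,0,1,2,0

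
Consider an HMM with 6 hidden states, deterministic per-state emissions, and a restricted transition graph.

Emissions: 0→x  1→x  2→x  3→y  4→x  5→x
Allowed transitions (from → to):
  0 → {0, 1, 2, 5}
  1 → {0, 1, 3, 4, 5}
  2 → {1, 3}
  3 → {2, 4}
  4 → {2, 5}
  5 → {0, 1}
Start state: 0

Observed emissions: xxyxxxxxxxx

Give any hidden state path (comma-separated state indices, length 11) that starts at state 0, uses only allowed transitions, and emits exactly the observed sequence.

0,2,3,4,2,1,0,1,5,0,0

  pos 0: x in {0,1,2,4,5}, choose 0; start
  pos 1: x in {0,1,2,4,5}, choose 2; 0->2 ok
  pos 2: y in {3}, choose 3; 2->3 ok
  pos 3: x in {0,1,2,4,5}, choose 4; 3->4 ok
  pos 4: x in {0,1,2,4,5}, choose 2; 4->2 ok
  pos 5: x in {0,1,2,4,5}, choose 1; 2->1 ok
  pos 6: x in {0,1,2,4,5}, choose 0; 1->0 ok
  pos 7: x in {0,1,2,4,5}, choose 1; 0->1 ok
  pos 8: x in {0,1,2,4,5}, choose 5; 1->5 ok
  pos 9: x in {0,1,2,4,5}, choose 0; 5->0 ok
  pos 10: x in {0,1,2,4,5}, choose 0; 0->0 ok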